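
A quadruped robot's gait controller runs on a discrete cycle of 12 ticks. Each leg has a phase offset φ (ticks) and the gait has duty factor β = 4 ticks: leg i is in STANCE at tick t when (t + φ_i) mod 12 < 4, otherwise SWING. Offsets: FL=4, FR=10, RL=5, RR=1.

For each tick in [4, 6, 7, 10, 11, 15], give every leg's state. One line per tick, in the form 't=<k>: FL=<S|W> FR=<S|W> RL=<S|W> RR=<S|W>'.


t=4: FL=W FR=S RL=W RR=W
t=6: FL=W FR=W RL=W RR=W
t=7: FL=W FR=W RL=S RR=W
t=10: FL=S FR=W RL=S RR=W
t=11: FL=S FR=W RL=W RR=S
t=15: FL=W FR=S RL=W RR=W

t=4: phase=(8,2,9,5) vs β=4 → FL=W FR=S RL=W RR=W
t=6: phase=(10,4,11,7) vs β=4 → FL=W FR=W RL=W RR=W
t=7: phase=(11,5,0,8) vs β=4 → FL=W FR=W RL=S RR=W
t=10: phase=(2,8,3,11) vs β=4 → FL=S FR=W RL=S RR=W
t=11: phase=(3,9,4,0) vs β=4 → FL=S FR=W RL=W RR=S
t=15: phase=(7,1,8,4) vs β=4 → FL=W FR=S RL=W RR=W


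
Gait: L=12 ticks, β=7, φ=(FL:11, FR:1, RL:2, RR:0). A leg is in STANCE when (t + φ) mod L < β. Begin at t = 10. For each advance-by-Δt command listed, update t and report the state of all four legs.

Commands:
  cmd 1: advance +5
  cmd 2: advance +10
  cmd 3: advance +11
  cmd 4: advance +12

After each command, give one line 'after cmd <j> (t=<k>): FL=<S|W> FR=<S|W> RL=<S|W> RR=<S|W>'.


after cmd 1 (t=15): FL=S FR=S RL=S RR=S
after cmd 2 (t=25): FL=S FR=S RL=S RR=S
after cmd 3 (t=36): FL=W FR=S RL=S RR=S
after cmd 4 (t=48): FL=W FR=S RL=S RR=S

start t=10: FL=W FR=W RL=S RR=W
cmd 1: advance +5 → t=15, phase=(2,4,5,3) → FL=S FR=S RL=S RR=S
cmd 2: advance +10 → t=25, phase=(0,2,3,1) → FL=S FR=S RL=S RR=S
cmd 3: advance +11 → t=36, phase=(11,1,2,0) → FL=W FR=S RL=S RR=S
cmd 4: advance +12 → t=48, phase=(11,1,2,0) → FL=W FR=S RL=S RR=S


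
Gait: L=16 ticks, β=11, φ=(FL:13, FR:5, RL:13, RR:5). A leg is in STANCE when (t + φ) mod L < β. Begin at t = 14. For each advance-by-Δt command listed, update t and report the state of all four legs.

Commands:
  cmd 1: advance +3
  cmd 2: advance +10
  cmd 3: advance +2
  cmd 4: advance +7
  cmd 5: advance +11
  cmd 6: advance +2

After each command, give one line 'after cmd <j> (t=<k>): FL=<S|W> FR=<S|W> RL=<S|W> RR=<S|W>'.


start t=14: FL=W FR=S RL=W RR=S
cmd 1: advance +3 → t=17, phase=(14,6,14,6) → FL=W FR=S RL=W RR=S
cmd 2: advance +10 → t=27, phase=(8,0,8,0) → FL=S FR=S RL=S RR=S
cmd 3: advance +2 → t=29, phase=(10,2,10,2) → FL=S FR=S RL=S RR=S
cmd 4: advance +7 → t=36, phase=(1,9,1,9) → FL=S FR=S RL=S RR=S
cmd 5: advance +11 → t=47, phase=(12,4,12,4) → FL=W FR=S RL=W RR=S
cmd 6: advance +2 → t=49, phase=(14,6,14,6) → FL=W FR=S RL=W RR=S

after cmd 1 (t=17): FL=W FR=S RL=W RR=S
after cmd 2 (t=27): FL=S FR=S RL=S RR=S
after cmd 3 (t=29): FL=S FR=S RL=S RR=S
after cmd 4 (t=36): FL=S FR=S RL=S RR=S
after cmd 5 (t=47): FL=W FR=S RL=W RR=S
after cmd 6 (t=49): FL=W FR=S RL=W RR=S


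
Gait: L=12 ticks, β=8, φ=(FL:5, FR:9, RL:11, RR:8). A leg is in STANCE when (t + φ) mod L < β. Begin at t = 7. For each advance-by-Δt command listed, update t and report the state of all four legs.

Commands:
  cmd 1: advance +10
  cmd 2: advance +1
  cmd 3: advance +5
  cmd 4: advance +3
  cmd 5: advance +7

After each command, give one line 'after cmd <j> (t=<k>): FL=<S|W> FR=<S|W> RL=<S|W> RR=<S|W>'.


after cmd 1 (t=17): FL=W FR=S RL=S RR=S
after cmd 2 (t=18): FL=W FR=S RL=S RR=S
after cmd 3 (t=23): FL=S FR=W RL=W RR=S
after cmd 4 (t=26): FL=S FR=W RL=S RR=W
after cmd 5 (t=33): FL=S FR=S RL=W RR=S

start t=7: FL=S FR=S RL=S RR=S
cmd 1: advance +10 → t=17, phase=(10,2,4,1) → FL=W FR=S RL=S RR=S
cmd 2: advance +1 → t=18, phase=(11,3,5,2) → FL=W FR=S RL=S RR=S
cmd 3: advance +5 → t=23, phase=(4,8,10,7) → FL=S FR=W RL=W RR=S
cmd 4: advance +3 → t=26, phase=(7,11,1,10) → FL=S FR=W RL=S RR=W
cmd 5: advance +7 → t=33, phase=(2,6,8,5) → FL=S FR=S RL=W RR=S


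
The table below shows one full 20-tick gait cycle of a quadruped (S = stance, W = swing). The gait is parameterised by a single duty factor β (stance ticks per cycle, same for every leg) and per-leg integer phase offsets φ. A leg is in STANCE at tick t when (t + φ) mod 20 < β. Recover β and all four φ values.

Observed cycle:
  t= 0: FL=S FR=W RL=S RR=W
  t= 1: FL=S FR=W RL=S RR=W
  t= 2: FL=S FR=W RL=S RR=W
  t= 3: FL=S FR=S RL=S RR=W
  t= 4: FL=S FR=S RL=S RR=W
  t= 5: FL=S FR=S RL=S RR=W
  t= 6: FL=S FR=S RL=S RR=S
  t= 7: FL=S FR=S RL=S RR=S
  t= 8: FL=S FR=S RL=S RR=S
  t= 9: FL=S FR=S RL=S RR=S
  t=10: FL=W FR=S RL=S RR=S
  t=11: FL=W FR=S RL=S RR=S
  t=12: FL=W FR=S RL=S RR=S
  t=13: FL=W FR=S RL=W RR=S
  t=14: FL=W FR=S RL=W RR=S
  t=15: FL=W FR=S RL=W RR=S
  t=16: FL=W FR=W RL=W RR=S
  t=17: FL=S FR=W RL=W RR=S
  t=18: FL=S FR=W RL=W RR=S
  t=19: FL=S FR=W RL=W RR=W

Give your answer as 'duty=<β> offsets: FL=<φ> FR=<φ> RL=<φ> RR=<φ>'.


duty β = stance ticks per leg = 13
FL: stance ticks = 13; W→S at t=17 → φ=3
FR: stance ticks = 13; W→S at t=3 → φ=17
RL: stance ticks = 13; W→S at t=0 → φ=0
RR: stance ticks = 13; W→S at t=6 → φ=14

duty=13 offsets: FL=3 FR=17 RL=0 RR=14


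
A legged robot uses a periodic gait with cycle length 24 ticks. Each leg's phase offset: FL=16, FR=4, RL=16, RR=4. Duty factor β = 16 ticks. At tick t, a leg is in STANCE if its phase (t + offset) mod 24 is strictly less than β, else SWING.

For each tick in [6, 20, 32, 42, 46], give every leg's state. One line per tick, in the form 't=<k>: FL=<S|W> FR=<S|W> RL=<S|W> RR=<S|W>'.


t=6: phase=(22,10,22,10) vs β=16 → FL=W FR=S RL=W RR=S
t=20: phase=(12,0,12,0) vs β=16 → FL=S FR=S RL=S RR=S
t=32: phase=(0,12,0,12) vs β=16 → FL=S FR=S RL=S RR=S
t=42: phase=(10,22,10,22) vs β=16 → FL=S FR=W RL=S RR=W
t=46: phase=(14,2,14,2) vs β=16 → FL=S FR=S RL=S RR=S

t=6: FL=W FR=S RL=W RR=S
t=20: FL=S FR=S RL=S RR=S
t=32: FL=S FR=S RL=S RR=S
t=42: FL=S FR=W RL=S RR=W
t=46: FL=S FR=S RL=S RR=S


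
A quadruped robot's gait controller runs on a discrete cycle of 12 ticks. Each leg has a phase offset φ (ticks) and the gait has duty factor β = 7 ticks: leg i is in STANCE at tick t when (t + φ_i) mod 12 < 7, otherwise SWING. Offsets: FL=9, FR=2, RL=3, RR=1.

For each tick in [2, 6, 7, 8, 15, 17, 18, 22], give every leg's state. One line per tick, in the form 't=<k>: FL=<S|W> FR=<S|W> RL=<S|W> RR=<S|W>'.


t=2: phase=(11,4,5,3) vs β=7 → FL=W FR=S RL=S RR=S
t=6: phase=(3,8,9,7) vs β=7 → FL=S FR=W RL=W RR=W
t=7: phase=(4,9,10,8) vs β=7 → FL=S FR=W RL=W RR=W
t=8: phase=(5,10,11,9) vs β=7 → FL=S FR=W RL=W RR=W
t=15: phase=(0,5,6,4) vs β=7 → FL=S FR=S RL=S RR=S
t=17: phase=(2,7,8,6) vs β=7 → FL=S FR=W RL=W RR=S
t=18: phase=(3,8,9,7) vs β=7 → FL=S FR=W RL=W RR=W
t=22: phase=(7,0,1,11) vs β=7 → FL=W FR=S RL=S RR=W

t=2: FL=W FR=S RL=S RR=S
t=6: FL=S FR=W RL=W RR=W
t=7: FL=S FR=W RL=W RR=W
t=8: FL=S FR=W RL=W RR=W
t=15: FL=S FR=S RL=S RR=S
t=17: FL=S FR=W RL=W RR=S
t=18: FL=S FR=W RL=W RR=W
t=22: FL=W FR=S RL=S RR=W


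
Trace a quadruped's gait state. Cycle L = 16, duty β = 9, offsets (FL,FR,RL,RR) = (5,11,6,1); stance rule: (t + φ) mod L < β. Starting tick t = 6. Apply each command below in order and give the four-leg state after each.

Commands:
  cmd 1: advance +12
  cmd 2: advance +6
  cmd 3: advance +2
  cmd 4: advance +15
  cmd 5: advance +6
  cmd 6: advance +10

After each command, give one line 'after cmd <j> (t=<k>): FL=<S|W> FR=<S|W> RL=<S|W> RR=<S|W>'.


start t=6: FL=W FR=S RL=W RR=S
cmd 1: advance +12 → t=18, phase=(7,13,8,3) → FL=S FR=W RL=S RR=S
cmd 2: advance +6 → t=24, phase=(13,3,14,9) → FL=W FR=S RL=W RR=W
cmd 3: advance +2 → t=26, phase=(15,5,0,11) → FL=W FR=S RL=S RR=W
cmd 4: advance +15 → t=41, phase=(14,4,15,10) → FL=W FR=S RL=W RR=W
cmd 5: advance +6 → t=47, phase=(4,10,5,0) → FL=S FR=W RL=S RR=S
cmd 6: advance +10 → t=57, phase=(14,4,15,10) → FL=W FR=S RL=W RR=W

after cmd 1 (t=18): FL=S FR=W RL=S RR=S
after cmd 2 (t=24): FL=W FR=S RL=W RR=W
after cmd 3 (t=26): FL=W FR=S RL=S RR=W
after cmd 4 (t=41): FL=W FR=S RL=W RR=W
after cmd 5 (t=47): FL=S FR=W RL=S RR=S
after cmd 6 (t=57): FL=W FR=S RL=W RR=W


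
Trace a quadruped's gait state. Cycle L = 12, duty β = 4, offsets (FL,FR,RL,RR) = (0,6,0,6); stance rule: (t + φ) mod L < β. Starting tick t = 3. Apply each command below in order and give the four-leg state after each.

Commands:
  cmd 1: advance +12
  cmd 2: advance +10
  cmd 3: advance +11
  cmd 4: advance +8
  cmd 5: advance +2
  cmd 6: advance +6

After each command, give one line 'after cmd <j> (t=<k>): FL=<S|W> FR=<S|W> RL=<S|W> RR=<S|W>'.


after cmd 1 (t=15): FL=S FR=W RL=S RR=W
after cmd 2 (t=25): FL=S FR=W RL=S RR=W
after cmd 3 (t=36): FL=S FR=W RL=S RR=W
after cmd 4 (t=44): FL=W FR=S RL=W RR=S
after cmd 5 (t=46): FL=W FR=W RL=W RR=W
after cmd 6 (t=52): FL=W FR=W RL=W RR=W

start t=3: FL=S FR=W RL=S RR=W
cmd 1: advance +12 → t=15, phase=(3,9,3,9) → FL=S FR=W RL=S RR=W
cmd 2: advance +10 → t=25, phase=(1,7,1,7) → FL=S FR=W RL=S RR=W
cmd 3: advance +11 → t=36, phase=(0,6,0,6) → FL=S FR=W RL=S RR=W
cmd 4: advance +8 → t=44, phase=(8,2,8,2) → FL=W FR=S RL=W RR=S
cmd 5: advance +2 → t=46, phase=(10,4,10,4) → FL=W FR=W RL=W RR=W
cmd 6: advance +6 → t=52, phase=(4,10,4,10) → FL=W FR=W RL=W RR=W


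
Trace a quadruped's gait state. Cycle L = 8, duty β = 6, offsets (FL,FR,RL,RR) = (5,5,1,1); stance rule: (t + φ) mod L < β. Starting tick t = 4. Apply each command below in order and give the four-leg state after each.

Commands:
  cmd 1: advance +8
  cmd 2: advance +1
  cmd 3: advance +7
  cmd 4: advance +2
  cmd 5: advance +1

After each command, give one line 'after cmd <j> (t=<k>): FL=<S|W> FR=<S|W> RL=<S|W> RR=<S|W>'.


after cmd 1 (t=12): FL=S FR=S RL=S RR=S
after cmd 2 (t=13): FL=S FR=S RL=W RR=W
after cmd 3 (t=20): FL=S FR=S RL=S RR=S
after cmd 4 (t=22): FL=S FR=S RL=W RR=W
after cmd 5 (t=23): FL=S FR=S RL=S RR=S

start t=4: FL=S FR=S RL=S RR=S
cmd 1: advance +8 → t=12, phase=(1,1,5,5) → FL=S FR=S RL=S RR=S
cmd 2: advance +1 → t=13, phase=(2,2,6,6) → FL=S FR=S RL=W RR=W
cmd 3: advance +7 → t=20, phase=(1,1,5,5) → FL=S FR=S RL=S RR=S
cmd 4: advance +2 → t=22, phase=(3,3,7,7) → FL=S FR=S RL=W RR=W
cmd 5: advance +1 → t=23, phase=(4,4,0,0) → FL=S FR=S RL=S RR=S


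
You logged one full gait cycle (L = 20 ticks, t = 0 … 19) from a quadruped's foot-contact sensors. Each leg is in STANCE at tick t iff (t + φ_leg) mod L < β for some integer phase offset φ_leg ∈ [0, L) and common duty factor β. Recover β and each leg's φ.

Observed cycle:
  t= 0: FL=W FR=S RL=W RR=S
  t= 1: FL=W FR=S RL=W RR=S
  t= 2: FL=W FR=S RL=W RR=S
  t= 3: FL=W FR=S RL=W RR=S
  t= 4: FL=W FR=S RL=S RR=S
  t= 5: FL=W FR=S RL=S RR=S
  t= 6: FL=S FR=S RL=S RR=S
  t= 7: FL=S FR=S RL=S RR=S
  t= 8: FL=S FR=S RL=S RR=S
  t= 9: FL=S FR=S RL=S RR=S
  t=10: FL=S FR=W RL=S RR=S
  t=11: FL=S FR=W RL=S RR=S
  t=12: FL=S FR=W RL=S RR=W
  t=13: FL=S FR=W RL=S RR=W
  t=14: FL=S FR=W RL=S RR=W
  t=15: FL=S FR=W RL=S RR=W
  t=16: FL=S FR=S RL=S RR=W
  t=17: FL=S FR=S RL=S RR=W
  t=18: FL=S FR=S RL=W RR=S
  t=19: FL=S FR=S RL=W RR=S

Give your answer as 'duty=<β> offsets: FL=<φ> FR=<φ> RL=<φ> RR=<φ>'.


duty=14 offsets: FL=14 FR=4 RL=16 RR=2

duty β = stance ticks per leg = 14
FL: stance ticks = 14; W→S at t=6 → φ=14
FR: stance ticks = 14; W→S at t=16 → φ=4
RL: stance ticks = 14; W→S at t=4 → φ=16
RR: stance ticks = 14; W→S at t=18 → φ=2


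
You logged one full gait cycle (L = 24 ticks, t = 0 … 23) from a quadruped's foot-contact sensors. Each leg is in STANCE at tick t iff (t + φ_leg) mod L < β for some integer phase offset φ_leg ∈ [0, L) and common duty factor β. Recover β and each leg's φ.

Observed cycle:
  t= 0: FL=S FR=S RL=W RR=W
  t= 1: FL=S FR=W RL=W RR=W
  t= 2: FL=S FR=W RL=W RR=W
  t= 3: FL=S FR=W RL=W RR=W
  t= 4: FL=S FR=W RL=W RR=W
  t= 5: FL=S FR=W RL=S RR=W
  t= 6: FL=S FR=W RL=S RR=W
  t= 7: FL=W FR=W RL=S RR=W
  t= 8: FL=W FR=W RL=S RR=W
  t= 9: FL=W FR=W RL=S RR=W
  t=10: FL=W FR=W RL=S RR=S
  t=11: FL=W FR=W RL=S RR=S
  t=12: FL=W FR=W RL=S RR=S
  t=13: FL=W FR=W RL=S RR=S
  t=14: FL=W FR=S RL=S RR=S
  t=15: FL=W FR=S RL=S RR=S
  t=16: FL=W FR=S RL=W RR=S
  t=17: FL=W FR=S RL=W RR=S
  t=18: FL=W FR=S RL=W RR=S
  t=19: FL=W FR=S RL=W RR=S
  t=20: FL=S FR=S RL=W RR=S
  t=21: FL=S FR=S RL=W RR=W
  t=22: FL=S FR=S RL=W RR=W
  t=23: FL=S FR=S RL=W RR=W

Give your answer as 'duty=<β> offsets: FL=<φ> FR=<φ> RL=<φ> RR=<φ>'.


duty=11 offsets: FL=4 FR=10 RL=19 RR=14

duty β = stance ticks per leg = 11
FL: stance ticks = 11; W→S at t=20 → φ=4
FR: stance ticks = 11; W→S at t=14 → φ=10
RL: stance ticks = 11; W→S at t=5 → φ=19
RR: stance ticks = 11; W→S at t=10 → φ=14


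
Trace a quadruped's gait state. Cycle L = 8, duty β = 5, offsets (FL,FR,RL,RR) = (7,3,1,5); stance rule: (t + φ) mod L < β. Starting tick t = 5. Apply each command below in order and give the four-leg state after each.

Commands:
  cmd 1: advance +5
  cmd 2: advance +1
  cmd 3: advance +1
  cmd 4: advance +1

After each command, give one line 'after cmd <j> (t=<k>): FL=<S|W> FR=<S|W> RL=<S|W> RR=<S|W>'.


start t=5: FL=S FR=S RL=W RR=S
cmd 1: advance +5 → t=10, phase=(1,5,3,7) → FL=S FR=W RL=S RR=W
cmd 2: advance +1 → t=11, phase=(2,6,4,0) → FL=S FR=W RL=S RR=S
cmd 3: advance +1 → t=12, phase=(3,7,5,1) → FL=S FR=W RL=W RR=S
cmd 4: advance +1 → t=13, phase=(4,0,6,2) → FL=S FR=S RL=W RR=S

after cmd 1 (t=10): FL=S FR=W RL=S RR=W
after cmd 2 (t=11): FL=S FR=W RL=S RR=S
after cmd 3 (t=12): FL=S FR=W RL=W RR=S
after cmd 4 (t=13): FL=S FR=S RL=W RR=S


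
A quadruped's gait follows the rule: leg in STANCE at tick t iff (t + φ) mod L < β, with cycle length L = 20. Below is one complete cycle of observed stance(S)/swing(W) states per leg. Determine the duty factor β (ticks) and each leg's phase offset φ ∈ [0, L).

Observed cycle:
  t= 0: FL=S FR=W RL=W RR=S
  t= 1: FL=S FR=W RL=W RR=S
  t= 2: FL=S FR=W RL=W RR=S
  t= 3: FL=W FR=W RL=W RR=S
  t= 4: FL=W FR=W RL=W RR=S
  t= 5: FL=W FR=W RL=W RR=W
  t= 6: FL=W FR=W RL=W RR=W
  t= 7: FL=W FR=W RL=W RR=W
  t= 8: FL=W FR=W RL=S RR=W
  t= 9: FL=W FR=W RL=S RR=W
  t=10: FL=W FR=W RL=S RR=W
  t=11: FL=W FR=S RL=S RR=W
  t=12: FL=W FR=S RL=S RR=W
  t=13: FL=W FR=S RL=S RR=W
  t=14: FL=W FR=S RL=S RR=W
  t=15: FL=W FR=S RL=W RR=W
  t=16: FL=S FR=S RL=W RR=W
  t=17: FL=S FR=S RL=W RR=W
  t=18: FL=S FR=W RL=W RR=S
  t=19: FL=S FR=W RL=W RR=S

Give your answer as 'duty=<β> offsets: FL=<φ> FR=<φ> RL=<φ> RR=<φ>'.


duty β = stance ticks per leg = 7
FL: stance ticks = 7; W→S at t=16 → φ=4
FR: stance ticks = 7; W→S at t=11 → φ=9
RL: stance ticks = 7; W→S at t=8 → φ=12
RR: stance ticks = 7; W→S at t=18 → φ=2

duty=7 offsets: FL=4 FR=9 RL=12 RR=2


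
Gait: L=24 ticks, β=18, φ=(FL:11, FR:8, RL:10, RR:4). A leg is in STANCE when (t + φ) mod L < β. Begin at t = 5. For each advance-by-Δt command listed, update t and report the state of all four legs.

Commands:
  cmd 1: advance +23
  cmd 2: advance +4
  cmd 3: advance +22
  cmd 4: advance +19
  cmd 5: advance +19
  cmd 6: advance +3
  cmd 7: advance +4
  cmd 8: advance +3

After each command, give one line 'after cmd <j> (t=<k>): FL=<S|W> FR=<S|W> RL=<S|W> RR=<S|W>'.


after cmd 1 (t=28): FL=S FR=S RL=S RR=S
after cmd 2 (t=32): FL=W FR=S RL=W RR=S
after cmd 3 (t=54): FL=S FR=S RL=S RR=S
after cmd 4 (t=73): FL=S FR=S RL=S RR=S
after cmd 5 (t=92): FL=S FR=S RL=S RR=S
after cmd 6 (t=95): FL=S FR=S RL=S RR=S
after cmd 7 (t=99): FL=S FR=S RL=S RR=S
after cmd 8 (t=102): FL=S FR=S RL=S RR=S

start t=5: FL=S FR=S RL=S RR=S
cmd 1: advance +23 → t=28, phase=(15,12,14,8) → FL=S FR=S RL=S RR=S
cmd 2: advance +4 → t=32, phase=(19,16,18,12) → FL=W FR=S RL=W RR=S
cmd 3: advance +22 → t=54, phase=(17,14,16,10) → FL=S FR=S RL=S RR=S
cmd 4: advance +19 → t=73, phase=(12,9,11,5) → FL=S FR=S RL=S RR=S
cmd 5: advance +19 → t=92, phase=(7,4,6,0) → FL=S FR=S RL=S RR=S
cmd 6: advance +3 → t=95, phase=(10,7,9,3) → FL=S FR=S RL=S RR=S
cmd 7: advance +4 → t=99, phase=(14,11,13,7) → FL=S FR=S RL=S RR=S
cmd 8: advance +3 → t=102, phase=(17,14,16,10) → FL=S FR=S RL=S RR=S


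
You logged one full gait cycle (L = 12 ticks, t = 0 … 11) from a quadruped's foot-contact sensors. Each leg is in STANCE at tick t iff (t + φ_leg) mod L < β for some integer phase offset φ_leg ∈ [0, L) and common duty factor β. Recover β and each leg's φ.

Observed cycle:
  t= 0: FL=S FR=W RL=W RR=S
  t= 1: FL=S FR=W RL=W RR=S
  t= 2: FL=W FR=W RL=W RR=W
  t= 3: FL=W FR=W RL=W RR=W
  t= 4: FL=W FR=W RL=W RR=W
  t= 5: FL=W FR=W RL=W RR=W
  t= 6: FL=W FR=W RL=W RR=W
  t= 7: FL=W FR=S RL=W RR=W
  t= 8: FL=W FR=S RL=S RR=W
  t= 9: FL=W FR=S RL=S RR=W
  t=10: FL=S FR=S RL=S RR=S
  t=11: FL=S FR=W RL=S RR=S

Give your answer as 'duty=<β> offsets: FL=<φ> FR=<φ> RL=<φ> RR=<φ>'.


duty=4 offsets: FL=2 FR=5 RL=4 RR=2

duty β = stance ticks per leg = 4
FL: stance ticks = 4; W→S at t=10 → φ=2
FR: stance ticks = 4; W→S at t=7 → φ=5
RL: stance ticks = 4; W→S at t=8 → φ=4
RR: stance ticks = 4; W→S at t=10 → φ=2


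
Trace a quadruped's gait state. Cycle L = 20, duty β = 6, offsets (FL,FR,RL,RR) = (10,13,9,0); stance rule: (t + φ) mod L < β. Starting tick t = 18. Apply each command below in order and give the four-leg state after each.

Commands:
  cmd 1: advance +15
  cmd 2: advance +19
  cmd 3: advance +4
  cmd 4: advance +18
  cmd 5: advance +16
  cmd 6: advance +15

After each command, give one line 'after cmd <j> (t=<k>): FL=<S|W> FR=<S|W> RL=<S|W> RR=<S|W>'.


start t=18: FL=W FR=W RL=W RR=W
cmd 1: advance +15 → t=33, phase=(3,6,2,13) → FL=S FR=W RL=S RR=W
cmd 2: advance +19 → t=52, phase=(2,5,1,12) → FL=S FR=S RL=S RR=W
cmd 3: advance +4 → t=56, phase=(6,9,5,16) → FL=W FR=W RL=S RR=W
cmd 4: advance +18 → t=74, phase=(4,7,3,14) → FL=S FR=W RL=S RR=W
cmd 5: advance +16 → t=90, phase=(0,3,19,10) → FL=S FR=S RL=W RR=W
cmd 6: advance +15 → t=105, phase=(15,18,14,5) → FL=W FR=W RL=W RR=S

after cmd 1 (t=33): FL=S FR=W RL=S RR=W
after cmd 2 (t=52): FL=S FR=S RL=S RR=W
after cmd 3 (t=56): FL=W FR=W RL=S RR=W
after cmd 4 (t=74): FL=S FR=W RL=S RR=W
after cmd 5 (t=90): FL=S FR=S RL=W RR=W
after cmd 6 (t=105): FL=W FR=W RL=W RR=S


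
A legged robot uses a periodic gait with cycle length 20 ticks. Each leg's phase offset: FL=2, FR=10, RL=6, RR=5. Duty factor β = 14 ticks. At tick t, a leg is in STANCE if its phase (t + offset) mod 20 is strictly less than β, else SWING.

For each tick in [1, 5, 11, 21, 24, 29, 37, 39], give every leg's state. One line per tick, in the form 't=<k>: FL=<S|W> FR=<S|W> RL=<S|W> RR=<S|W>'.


t=1: phase=(3,11,7,6) vs β=14 → FL=S FR=S RL=S RR=S
t=5: phase=(7,15,11,10) vs β=14 → FL=S FR=W RL=S RR=S
t=11: phase=(13,1,17,16) vs β=14 → FL=S FR=S RL=W RR=W
t=21: phase=(3,11,7,6) vs β=14 → FL=S FR=S RL=S RR=S
t=24: phase=(6,14,10,9) vs β=14 → FL=S FR=W RL=S RR=S
t=29: phase=(11,19,15,14) vs β=14 → FL=S FR=W RL=W RR=W
t=37: phase=(19,7,3,2) vs β=14 → FL=W FR=S RL=S RR=S
t=39: phase=(1,9,5,4) vs β=14 → FL=S FR=S RL=S RR=S

t=1: FL=S FR=S RL=S RR=S
t=5: FL=S FR=W RL=S RR=S
t=11: FL=S FR=S RL=W RR=W
t=21: FL=S FR=S RL=S RR=S
t=24: FL=S FR=W RL=S RR=S
t=29: FL=S FR=W RL=W RR=W
t=37: FL=W FR=S RL=S RR=S
t=39: FL=S FR=S RL=S RR=S


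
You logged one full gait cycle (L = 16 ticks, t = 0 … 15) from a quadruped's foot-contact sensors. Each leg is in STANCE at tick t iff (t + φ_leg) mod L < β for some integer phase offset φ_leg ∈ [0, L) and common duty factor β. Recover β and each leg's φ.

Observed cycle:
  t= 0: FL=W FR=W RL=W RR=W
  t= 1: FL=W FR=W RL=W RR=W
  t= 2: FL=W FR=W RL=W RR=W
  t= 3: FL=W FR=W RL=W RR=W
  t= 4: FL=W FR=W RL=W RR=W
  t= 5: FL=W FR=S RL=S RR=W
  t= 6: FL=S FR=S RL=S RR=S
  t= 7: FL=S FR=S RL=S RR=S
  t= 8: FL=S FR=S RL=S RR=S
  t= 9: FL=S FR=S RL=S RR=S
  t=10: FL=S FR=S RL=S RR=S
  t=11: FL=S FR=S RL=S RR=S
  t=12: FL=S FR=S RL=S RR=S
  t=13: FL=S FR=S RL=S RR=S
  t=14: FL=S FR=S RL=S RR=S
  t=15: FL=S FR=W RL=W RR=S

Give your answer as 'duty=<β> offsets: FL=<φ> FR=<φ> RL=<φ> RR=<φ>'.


duty β = stance ticks per leg = 10
FL: stance ticks = 10; W→S at t=6 → φ=10
FR: stance ticks = 10; W→S at t=5 → φ=11
RL: stance ticks = 10; W→S at t=5 → φ=11
RR: stance ticks = 10; W→S at t=6 → φ=10

duty=10 offsets: FL=10 FR=11 RL=11 RR=10


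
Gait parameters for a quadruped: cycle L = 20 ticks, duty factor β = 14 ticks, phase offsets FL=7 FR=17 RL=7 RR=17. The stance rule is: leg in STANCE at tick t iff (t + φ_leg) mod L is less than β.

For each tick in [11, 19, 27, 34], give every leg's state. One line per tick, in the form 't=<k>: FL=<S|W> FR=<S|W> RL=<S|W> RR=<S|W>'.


t=11: phase=(18,8,18,8) vs β=14 → FL=W FR=S RL=W RR=S
t=19: phase=(6,16,6,16) vs β=14 → FL=S FR=W RL=S RR=W
t=27: phase=(14,4,14,4) vs β=14 → FL=W FR=S RL=W RR=S
t=34: phase=(1,11,1,11) vs β=14 → FL=S FR=S RL=S RR=S

t=11: FL=W FR=S RL=W RR=S
t=19: FL=S FR=W RL=S RR=W
t=27: FL=W FR=S RL=W RR=S
t=34: FL=S FR=S RL=S RR=S


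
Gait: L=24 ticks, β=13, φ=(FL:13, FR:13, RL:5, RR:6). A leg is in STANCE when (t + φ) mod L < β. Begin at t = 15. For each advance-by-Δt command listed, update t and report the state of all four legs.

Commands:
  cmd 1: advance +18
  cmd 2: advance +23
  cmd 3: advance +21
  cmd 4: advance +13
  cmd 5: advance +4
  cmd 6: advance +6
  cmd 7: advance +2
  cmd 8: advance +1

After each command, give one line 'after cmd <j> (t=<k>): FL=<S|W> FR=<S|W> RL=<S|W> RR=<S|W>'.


after cmd 1 (t=33): FL=W FR=W RL=W RR=W
after cmd 2 (t=56): FL=W FR=W RL=W RR=W
after cmd 3 (t=77): FL=W FR=W RL=S RR=S
after cmd 4 (t=90): FL=S FR=S RL=W RR=S
after cmd 5 (t=94): FL=S FR=S RL=S RR=S
after cmd 6 (t=100): FL=W FR=W RL=S RR=S
after cmd 7 (t=102): FL=W FR=W RL=S RR=S
after cmd 8 (t=103): FL=W FR=W RL=S RR=W

start t=15: FL=S FR=S RL=W RR=W
cmd 1: advance +18 → t=33, phase=(22,22,14,15) → FL=W FR=W RL=W RR=W
cmd 2: advance +23 → t=56, phase=(21,21,13,14) → FL=W FR=W RL=W RR=W
cmd 3: advance +21 → t=77, phase=(18,18,10,11) → FL=W FR=W RL=S RR=S
cmd 4: advance +13 → t=90, phase=(7,7,23,0) → FL=S FR=S RL=W RR=S
cmd 5: advance +4 → t=94, phase=(11,11,3,4) → FL=S FR=S RL=S RR=S
cmd 6: advance +6 → t=100, phase=(17,17,9,10) → FL=W FR=W RL=S RR=S
cmd 7: advance +2 → t=102, phase=(19,19,11,12) → FL=W FR=W RL=S RR=S
cmd 8: advance +1 → t=103, phase=(20,20,12,13) → FL=W FR=W RL=S RR=W


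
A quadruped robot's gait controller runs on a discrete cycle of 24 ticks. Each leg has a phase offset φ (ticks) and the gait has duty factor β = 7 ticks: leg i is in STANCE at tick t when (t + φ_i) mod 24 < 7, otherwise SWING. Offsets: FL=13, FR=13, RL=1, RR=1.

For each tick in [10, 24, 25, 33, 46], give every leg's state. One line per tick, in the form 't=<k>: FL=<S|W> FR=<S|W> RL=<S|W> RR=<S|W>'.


t=10: phase=(23,23,11,11) vs β=7 → FL=W FR=W RL=W RR=W
t=24: phase=(13,13,1,1) vs β=7 → FL=W FR=W RL=S RR=S
t=25: phase=(14,14,2,2) vs β=7 → FL=W FR=W RL=S RR=S
t=33: phase=(22,22,10,10) vs β=7 → FL=W FR=W RL=W RR=W
t=46: phase=(11,11,23,23) vs β=7 → FL=W FR=W RL=W RR=W

t=10: FL=W FR=W RL=W RR=W
t=24: FL=W FR=W RL=S RR=S
t=25: FL=W FR=W RL=S RR=S
t=33: FL=W FR=W RL=W RR=W
t=46: FL=W FR=W RL=W RR=W


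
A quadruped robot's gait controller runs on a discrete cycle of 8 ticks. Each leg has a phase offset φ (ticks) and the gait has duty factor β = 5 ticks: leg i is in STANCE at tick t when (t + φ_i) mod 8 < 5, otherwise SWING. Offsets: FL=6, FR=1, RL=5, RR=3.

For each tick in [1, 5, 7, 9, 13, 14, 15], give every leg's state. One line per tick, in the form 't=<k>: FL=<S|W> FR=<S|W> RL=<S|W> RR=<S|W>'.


t=1: FL=W FR=S RL=W RR=S
t=5: FL=S FR=W RL=S RR=S
t=7: FL=W FR=S RL=S RR=S
t=9: FL=W FR=S RL=W RR=S
t=13: FL=S FR=W RL=S RR=S
t=14: FL=S FR=W RL=S RR=S
t=15: FL=W FR=S RL=S RR=S

t=1: phase=(7,2,6,4) vs β=5 → FL=W FR=S RL=W RR=S
t=5: phase=(3,6,2,0) vs β=5 → FL=S FR=W RL=S RR=S
t=7: phase=(5,0,4,2) vs β=5 → FL=W FR=S RL=S RR=S
t=9: phase=(7,2,6,4) vs β=5 → FL=W FR=S RL=W RR=S
t=13: phase=(3,6,2,0) vs β=5 → FL=S FR=W RL=S RR=S
t=14: phase=(4,7,3,1) vs β=5 → FL=S FR=W RL=S RR=S
t=15: phase=(5,0,4,2) vs β=5 → FL=W FR=S RL=S RR=S


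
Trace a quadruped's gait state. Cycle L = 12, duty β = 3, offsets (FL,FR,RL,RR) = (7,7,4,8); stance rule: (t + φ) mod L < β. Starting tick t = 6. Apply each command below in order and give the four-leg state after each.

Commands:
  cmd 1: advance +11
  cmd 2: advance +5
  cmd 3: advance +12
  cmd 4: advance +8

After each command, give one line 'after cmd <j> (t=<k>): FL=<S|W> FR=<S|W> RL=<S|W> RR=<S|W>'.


start t=6: FL=S FR=S RL=W RR=S
cmd 1: advance +11 → t=17, phase=(0,0,9,1) → FL=S FR=S RL=W RR=S
cmd 2: advance +5 → t=22, phase=(5,5,2,6) → FL=W FR=W RL=S RR=W
cmd 3: advance +12 → t=34, phase=(5,5,2,6) → FL=W FR=W RL=S RR=W
cmd 4: advance +8 → t=42, phase=(1,1,10,2) → FL=S FR=S RL=W RR=S

after cmd 1 (t=17): FL=S FR=S RL=W RR=S
after cmd 2 (t=22): FL=W FR=W RL=S RR=W
after cmd 3 (t=34): FL=W FR=W RL=S RR=W
after cmd 4 (t=42): FL=S FR=S RL=W RR=S


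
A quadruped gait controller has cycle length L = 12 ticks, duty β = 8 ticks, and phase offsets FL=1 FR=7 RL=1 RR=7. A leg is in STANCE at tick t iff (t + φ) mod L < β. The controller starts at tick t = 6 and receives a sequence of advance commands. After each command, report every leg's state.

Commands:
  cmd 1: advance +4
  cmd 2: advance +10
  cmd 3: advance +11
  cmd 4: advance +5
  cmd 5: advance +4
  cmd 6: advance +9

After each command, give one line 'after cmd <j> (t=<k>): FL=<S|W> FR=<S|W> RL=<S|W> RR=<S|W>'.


start t=6: FL=S FR=S RL=S RR=S
cmd 1: advance +4 → t=10, phase=(11,5,11,5) → FL=W FR=S RL=W RR=S
cmd 2: advance +10 → t=20, phase=(9,3,9,3) → FL=W FR=S RL=W RR=S
cmd 3: advance +11 → t=31, phase=(8,2,8,2) → FL=W FR=S RL=W RR=S
cmd 4: advance +5 → t=36, phase=(1,7,1,7) → FL=S FR=S RL=S RR=S
cmd 5: advance +4 → t=40, phase=(5,11,5,11) → FL=S FR=W RL=S RR=W
cmd 6: advance +9 → t=49, phase=(2,8,2,8) → FL=S FR=W RL=S RR=W

after cmd 1 (t=10): FL=W FR=S RL=W RR=S
after cmd 2 (t=20): FL=W FR=S RL=W RR=S
after cmd 3 (t=31): FL=W FR=S RL=W RR=S
after cmd 4 (t=36): FL=S FR=S RL=S RR=S
after cmd 5 (t=40): FL=S FR=W RL=S RR=W
after cmd 6 (t=49): FL=S FR=W RL=S RR=W


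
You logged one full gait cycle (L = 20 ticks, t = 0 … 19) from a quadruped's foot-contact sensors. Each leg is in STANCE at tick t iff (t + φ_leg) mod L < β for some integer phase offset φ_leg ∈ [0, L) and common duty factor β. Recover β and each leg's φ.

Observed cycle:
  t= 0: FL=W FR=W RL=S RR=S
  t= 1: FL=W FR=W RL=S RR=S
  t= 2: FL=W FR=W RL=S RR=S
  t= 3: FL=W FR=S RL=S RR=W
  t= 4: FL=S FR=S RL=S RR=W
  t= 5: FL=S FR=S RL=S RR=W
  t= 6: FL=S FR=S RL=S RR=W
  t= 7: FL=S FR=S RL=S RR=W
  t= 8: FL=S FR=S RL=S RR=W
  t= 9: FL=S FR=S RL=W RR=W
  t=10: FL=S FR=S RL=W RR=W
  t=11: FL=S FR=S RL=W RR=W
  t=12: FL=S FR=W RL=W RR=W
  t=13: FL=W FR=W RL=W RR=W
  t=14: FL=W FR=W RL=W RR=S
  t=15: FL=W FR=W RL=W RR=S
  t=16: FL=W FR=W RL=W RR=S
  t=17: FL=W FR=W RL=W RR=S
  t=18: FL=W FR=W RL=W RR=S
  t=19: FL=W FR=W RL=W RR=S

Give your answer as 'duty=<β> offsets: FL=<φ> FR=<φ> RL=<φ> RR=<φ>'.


duty β = stance ticks per leg = 9
FL: stance ticks = 9; W→S at t=4 → φ=16
FR: stance ticks = 9; W→S at t=3 → φ=17
RL: stance ticks = 9; W→S at t=0 → φ=0
RR: stance ticks = 9; W→S at t=14 → φ=6

duty=9 offsets: FL=16 FR=17 RL=0 RR=6


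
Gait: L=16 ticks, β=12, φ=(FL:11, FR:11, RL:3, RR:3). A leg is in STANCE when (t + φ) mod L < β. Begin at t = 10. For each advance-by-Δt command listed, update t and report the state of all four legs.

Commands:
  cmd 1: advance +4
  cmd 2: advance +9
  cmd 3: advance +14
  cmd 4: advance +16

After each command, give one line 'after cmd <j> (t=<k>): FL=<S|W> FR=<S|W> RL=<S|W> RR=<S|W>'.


after cmd 1 (t=14): FL=S FR=S RL=S RR=S
after cmd 2 (t=23): FL=S FR=S RL=S RR=S
after cmd 3 (t=37): FL=S FR=S RL=S RR=S
after cmd 4 (t=53): FL=S FR=S RL=S RR=S

start t=10: FL=S FR=S RL=W RR=W
cmd 1: advance +4 → t=14, phase=(9,9,1,1) → FL=S FR=S RL=S RR=S
cmd 2: advance +9 → t=23, phase=(2,2,10,10) → FL=S FR=S RL=S RR=S
cmd 3: advance +14 → t=37, phase=(0,0,8,8) → FL=S FR=S RL=S RR=S
cmd 4: advance +16 → t=53, phase=(0,0,8,8) → FL=S FR=S RL=S RR=S


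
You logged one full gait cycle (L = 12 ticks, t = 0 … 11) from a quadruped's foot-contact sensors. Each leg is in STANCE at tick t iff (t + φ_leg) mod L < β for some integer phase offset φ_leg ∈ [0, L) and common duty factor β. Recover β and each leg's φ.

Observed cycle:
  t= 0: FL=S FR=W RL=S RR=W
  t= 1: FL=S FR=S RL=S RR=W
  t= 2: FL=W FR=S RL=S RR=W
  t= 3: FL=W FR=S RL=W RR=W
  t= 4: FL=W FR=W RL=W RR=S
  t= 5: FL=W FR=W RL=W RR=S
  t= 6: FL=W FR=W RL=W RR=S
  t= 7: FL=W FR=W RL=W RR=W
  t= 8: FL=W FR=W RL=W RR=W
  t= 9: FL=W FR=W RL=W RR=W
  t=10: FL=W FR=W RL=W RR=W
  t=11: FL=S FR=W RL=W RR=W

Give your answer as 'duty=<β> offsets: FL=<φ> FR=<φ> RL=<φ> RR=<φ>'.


duty β = stance ticks per leg = 3
FL: stance ticks = 3; W→S at t=11 → φ=1
FR: stance ticks = 3; W→S at t=1 → φ=11
RL: stance ticks = 3; W→S at t=0 → φ=0
RR: stance ticks = 3; W→S at t=4 → φ=8

duty=3 offsets: FL=1 FR=11 RL=0 RR=8


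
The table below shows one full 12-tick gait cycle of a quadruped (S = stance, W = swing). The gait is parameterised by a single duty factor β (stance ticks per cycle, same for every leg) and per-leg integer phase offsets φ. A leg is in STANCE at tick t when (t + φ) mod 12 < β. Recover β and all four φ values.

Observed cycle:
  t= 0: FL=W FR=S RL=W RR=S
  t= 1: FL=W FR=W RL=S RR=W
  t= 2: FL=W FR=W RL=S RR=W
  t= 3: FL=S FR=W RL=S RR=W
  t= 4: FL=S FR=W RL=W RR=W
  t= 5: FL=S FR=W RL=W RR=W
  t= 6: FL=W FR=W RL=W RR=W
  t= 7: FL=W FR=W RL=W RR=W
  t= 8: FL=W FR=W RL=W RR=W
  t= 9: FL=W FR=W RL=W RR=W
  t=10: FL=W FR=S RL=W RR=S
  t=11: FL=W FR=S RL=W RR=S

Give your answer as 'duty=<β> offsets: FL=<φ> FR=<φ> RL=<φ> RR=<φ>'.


duty β = stance ticks per leg = 3
FL: stance ticks = 3; W→S at t=3 → φ=9
FR: stance ticks = 3; W→S at t=10 → φ=2
RL: stance ticks = 3; W→S at t=1 → φ=11
RR: stance ticks = 3; W→S at t=10 → φ=2

duty=3 offsets: FL=9 FR=2 RL=11 RR=2


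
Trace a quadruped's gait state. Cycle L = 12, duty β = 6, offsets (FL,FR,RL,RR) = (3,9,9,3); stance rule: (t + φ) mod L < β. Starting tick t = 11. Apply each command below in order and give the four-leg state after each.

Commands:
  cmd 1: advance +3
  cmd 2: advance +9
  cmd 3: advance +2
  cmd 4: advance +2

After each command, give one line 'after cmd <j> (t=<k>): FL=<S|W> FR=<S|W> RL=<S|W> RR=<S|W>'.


start t=11: FL=S FR=W RL=W RR=S
cmd 1: advance +3 → t=14, phase=(5,11,11,5) → FL=S FR=W RL=W RR=S
cmd 2: advance +9 → t=23, phase=(2,8,8,2) → FL=S FR=W RL=W RR=S
cmd 3: advance +2 → t=25, phase=(4,10,10,4) → FL=S FR=W RL=W RR=S
cmd 4: advance +2 → t=27, phase=(6,0,0,6) → FL=W FR=S RL=S RR=W

after cmd 1 (t=14): FL=S FR=W RL=W RR=S
after cmd 2 (t=23): FL=S FR=W RL=W RR=S
after cmd 3 (t=25): FL=S FR=W RL=W RR=S
after cmd 4 (t=27): FL=W FR=S RL=S RR=W


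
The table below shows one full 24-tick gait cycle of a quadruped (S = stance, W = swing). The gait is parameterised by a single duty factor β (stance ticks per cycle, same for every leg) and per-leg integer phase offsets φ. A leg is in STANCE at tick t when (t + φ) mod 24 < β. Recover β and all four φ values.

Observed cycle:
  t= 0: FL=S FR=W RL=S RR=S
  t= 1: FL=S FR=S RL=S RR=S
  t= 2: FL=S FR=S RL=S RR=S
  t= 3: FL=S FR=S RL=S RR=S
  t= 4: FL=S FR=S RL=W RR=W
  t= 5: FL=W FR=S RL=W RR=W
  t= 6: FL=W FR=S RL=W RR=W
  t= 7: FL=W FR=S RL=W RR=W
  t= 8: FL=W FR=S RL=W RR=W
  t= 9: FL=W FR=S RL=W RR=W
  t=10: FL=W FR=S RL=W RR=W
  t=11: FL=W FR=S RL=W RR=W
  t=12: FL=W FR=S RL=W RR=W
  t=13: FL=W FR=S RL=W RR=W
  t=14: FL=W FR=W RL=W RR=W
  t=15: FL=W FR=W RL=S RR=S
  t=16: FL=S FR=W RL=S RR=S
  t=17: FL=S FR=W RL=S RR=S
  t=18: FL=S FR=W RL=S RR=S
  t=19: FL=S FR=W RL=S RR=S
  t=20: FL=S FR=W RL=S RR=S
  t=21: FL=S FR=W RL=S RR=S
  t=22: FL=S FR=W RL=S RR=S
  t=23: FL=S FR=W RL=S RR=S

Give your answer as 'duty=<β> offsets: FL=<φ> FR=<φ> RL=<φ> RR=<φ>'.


duty=13 offsets: FL=8 FR=23 RL=9 RR=9

duty β = stance ticks per leg = 13
FL: stance ticks = 13; W→S at t=16 → φ=8
FR: stance ticks = 13; W→S at t=1 → φ=23
RL: stance ticks = 13; W→S at t=15 → φ=9
RR: stance ticks = 13; W→S at t=15 → φ=9


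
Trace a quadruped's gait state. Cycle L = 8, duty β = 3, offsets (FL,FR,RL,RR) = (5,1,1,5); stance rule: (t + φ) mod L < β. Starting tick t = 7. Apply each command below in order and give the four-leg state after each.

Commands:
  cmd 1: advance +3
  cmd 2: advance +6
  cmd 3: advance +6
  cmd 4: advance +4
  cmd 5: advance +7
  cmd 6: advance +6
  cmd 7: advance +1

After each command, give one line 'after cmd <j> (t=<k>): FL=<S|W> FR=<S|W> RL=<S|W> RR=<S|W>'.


after cmd 1 (t=10): FL=W FR=W RL=W RR=W
after cmd 2 (t=16): FL=W FR=S RL=S RR=W
after cmd 3 (t=22): FL=W FR=W RL=W RR=W
after cmd 4 (t=26): FL=W FR=W RL=W RR=W
after cmd 5 (t=33): FL=W FR=S RL=S RR=W
after cmd 6 (t=39): FL=W FR=S RL=S RR=W
after cmd 7 (t=40): FL=W FR=S RL=S RR=W

start t=7: FL=W FR=S RL=S RR=W
cmd 1: advance +3 → t=10, phase=(7,3,3,7) → FL=W FR=W RL=W RR=W
cmd 2: advance +6 → t=16, phase=(5,1,1,5) → FL=W FR=S RL=S RR=W
cmd 3: advance +6 → t=22, phase=(3,7,7,3) → FL=W FR=W RL=W RR=W
cmd 4: advance +4 → t=26, phase=(7,3,3,7) → FL=W FR=W RL=W RR=W
cmd 5: advance +7 → t=33, phase=(6,2,2,6) → FL=W FR=S RL=S RR=W
cmd 6: advance +6 → t=39, phase=(4,0,0,4) → FL=W FR=S RL=S RR=W
cmd 7: advance +1 → t=40, phase=(5,1,1,5) → FL=W FR=S RL=S RR=W


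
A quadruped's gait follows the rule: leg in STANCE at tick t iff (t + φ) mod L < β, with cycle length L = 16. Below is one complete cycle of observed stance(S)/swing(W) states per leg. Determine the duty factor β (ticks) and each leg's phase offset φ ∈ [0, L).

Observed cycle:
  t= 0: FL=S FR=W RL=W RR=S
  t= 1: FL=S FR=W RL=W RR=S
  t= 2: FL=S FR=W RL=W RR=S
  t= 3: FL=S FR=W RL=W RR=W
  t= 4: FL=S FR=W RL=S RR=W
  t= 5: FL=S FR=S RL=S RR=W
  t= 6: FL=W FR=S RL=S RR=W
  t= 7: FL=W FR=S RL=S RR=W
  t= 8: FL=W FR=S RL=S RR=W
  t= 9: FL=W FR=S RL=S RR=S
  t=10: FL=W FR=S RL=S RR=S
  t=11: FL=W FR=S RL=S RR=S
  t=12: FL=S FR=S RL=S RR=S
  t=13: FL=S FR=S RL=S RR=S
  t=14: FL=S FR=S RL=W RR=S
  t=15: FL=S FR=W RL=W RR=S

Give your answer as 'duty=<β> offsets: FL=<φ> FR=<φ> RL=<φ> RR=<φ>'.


duty β = stance ticks per leg = 10
FL: stance ticks = 10; W→S at t=12 → φ=4
FR: stance ticks = 10; W→S at t=5 → φ=11
RL: stance ticks = 10; W→S at t=4 → φ=12
RR: stance ticks = 10; W→S at t=9 → φ=7

duty=10 offsets: FL=4 FR=11 RL=12 RR=7


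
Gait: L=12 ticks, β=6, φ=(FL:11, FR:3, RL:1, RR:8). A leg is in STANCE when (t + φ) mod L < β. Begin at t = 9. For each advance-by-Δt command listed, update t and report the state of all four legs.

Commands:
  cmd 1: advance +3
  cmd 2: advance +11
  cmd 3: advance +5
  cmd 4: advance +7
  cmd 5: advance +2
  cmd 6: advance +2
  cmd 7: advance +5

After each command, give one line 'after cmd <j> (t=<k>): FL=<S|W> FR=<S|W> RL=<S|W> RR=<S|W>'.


start t=9: FL=W FR=S RL=W RR=S
cmd 1: advance +3 → t=12, phase=(11,3,1,8) → FL=W FR=S RL=S RR=W
cmd 2: advance +11 → t=23, phase=(10,2,0,7) → FL=W FR=S RL=S RR=W
cmd 3: advance +5 → t=28, phase=(3,7,5,0) → FL=S FR=W RL=S RR=S
cmd 4: advance +7 → t=35, phase=(10,2,0,7) → FL=W FR=S RL=S RR=W
cmd 5: advance +2 → t=37, phase=(0,4,2,9) → FL=S FR=S RL=S RR=W
cmd 6: advance +2 → t=39, phase=(2,6,4,11) → FL=S FR=W RL=S RR=W
cmd 7: advance +5 → t=44, phase=(7,11,9,4) → FL=W FR=W RL=W RR=S

after cmd 1 (t=12): FL=W FR=S RL=S RR=W
after cmd 2 (t=23): FL=W FR=S RL=S RR=W
after cmd 3 (t=28): FL=S FR=W RL=S RR=S
after cmd 4 (t=35): FL=W FR=S RL=S RR=W
after cmd 5 (t=37): FL=S FR=S RL=S RR=W
after cmd 6 (t=39): FL=S FR=W RL=S RR=W
after cmd 7 (t=44): FL=W FR=W RL=W RR=S


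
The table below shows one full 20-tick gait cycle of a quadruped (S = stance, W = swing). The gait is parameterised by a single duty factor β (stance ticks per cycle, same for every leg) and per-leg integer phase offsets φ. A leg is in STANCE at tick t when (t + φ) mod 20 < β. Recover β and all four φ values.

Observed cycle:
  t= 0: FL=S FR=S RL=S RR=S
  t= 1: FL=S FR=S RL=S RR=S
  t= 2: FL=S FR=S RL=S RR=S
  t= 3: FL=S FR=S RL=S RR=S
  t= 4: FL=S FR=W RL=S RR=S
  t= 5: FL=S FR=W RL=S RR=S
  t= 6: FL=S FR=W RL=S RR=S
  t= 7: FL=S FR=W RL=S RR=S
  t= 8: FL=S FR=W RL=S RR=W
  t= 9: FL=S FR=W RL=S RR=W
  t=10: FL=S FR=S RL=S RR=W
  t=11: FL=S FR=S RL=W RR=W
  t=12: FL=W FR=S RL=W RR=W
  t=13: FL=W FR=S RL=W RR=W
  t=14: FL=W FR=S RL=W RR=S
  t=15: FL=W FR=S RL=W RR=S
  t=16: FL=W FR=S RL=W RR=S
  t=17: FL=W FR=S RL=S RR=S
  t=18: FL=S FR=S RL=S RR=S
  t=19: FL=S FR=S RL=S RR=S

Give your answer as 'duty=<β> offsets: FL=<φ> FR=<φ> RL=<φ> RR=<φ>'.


duty=14 offsets: FL=2 FR=10 RL=3 RR=6

duty β = stance ticks per leg = 14
FL: stance ticks = 14; W→S at t=18 → φ=2
FR: stance ticks = 14; W→S at t=10 → φ=10
RL: stance ticks = 14; W→S at t=17 → φ=3
RR: stance ticks = 14; W→S at t=14 → φ=6


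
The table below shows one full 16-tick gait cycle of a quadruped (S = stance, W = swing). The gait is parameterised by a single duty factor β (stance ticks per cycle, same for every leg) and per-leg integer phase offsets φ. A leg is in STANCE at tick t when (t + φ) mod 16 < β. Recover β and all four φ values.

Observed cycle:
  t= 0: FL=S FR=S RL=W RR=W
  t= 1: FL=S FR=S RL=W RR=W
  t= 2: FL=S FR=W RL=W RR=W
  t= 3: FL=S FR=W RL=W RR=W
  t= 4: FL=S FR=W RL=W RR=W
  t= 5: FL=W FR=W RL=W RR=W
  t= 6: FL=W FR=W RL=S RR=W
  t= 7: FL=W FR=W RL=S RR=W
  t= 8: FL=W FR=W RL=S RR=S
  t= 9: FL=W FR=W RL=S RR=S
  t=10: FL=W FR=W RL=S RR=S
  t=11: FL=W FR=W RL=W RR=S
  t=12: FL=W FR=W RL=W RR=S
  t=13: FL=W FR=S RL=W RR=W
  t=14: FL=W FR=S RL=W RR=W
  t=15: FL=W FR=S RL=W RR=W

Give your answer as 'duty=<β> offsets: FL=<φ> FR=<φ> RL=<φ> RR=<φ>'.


duty β = stance ticks per leg = 5
FL: stance ticks = 5; W→S at t=0 → φ=0
FR: stance ticks = 5; W→S at t=13 → φ=3
RL: stance ticks = 5; W→S at t=6 → φ=10
RR: stance ticks = 5; W→S at t=8 → φ=8

duty=5 offsets: FL=0 FR=3 RL=10 RR=8


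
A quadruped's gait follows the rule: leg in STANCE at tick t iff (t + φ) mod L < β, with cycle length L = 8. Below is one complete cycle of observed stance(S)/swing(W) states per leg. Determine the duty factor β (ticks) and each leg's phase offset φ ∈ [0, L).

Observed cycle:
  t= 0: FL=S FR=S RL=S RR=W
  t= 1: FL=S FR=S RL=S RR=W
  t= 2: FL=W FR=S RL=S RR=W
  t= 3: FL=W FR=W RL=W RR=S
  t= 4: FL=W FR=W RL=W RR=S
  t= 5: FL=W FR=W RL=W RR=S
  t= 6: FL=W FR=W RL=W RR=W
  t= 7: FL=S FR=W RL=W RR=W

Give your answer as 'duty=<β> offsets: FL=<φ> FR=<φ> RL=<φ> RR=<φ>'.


duty=3 offsets: FL=1 FR=0 RL=0 RR=5

duty β = stance ticks per leg = 3
FL: stance ticks = 3; W→S at t=7 → φ=1
FR: stance ticks = 3; W→S at t=0 → φ=0
RL: stance ticks = 3; W→S at t=0 → φ=0
RR: stance ticks = 3; W→S at t=3 → φ=5


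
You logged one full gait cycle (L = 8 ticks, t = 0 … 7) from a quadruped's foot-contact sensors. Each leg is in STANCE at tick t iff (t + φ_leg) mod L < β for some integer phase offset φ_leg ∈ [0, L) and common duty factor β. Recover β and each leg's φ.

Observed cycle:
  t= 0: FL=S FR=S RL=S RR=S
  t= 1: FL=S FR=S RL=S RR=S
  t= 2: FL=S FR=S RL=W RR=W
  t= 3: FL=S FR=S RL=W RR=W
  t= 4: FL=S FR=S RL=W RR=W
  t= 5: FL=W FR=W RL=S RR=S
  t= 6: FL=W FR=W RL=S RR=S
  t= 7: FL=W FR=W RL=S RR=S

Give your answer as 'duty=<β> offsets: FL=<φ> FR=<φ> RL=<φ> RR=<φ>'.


duty β = stance ticks per leg = 5
FL: stance ticks = 5; W→S at t=0 → φ=0
FR: stance ticks = 5; W→S at t=0 → φ=0
RL: stance ticks = 5; W→S at t=5 → φ=3
RR: stance ticks = 5; W→S at t=5 → φ=3

duty=5 offsets: FL=0 FR=0 RL=3 RR=3


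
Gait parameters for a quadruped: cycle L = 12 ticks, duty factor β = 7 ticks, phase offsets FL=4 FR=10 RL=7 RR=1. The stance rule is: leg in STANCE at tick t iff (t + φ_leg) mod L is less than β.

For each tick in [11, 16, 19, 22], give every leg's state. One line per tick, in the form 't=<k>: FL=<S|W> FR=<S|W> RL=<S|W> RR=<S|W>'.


t=11: FL=S FR=W RL=S RR=S
t=16: FL=W FR=S RL=W RR=S
t=19: FL=W FR=S RL=S RR=W
t=22: FL=S FR=W RL=S RR=W

t=11: phase=(3,9,6,0) vs β=7 → FL=S FR=W RL=S RR=S
t=16: phase=(8,2,11,5) vs β=7 → FL=W FR=S RL=W RR=S
t=19: phase=(11,5,2,8) vs β=7 → FL=W FR=S RL=S RR=W
t=22: phase=(2,8,5,11) vs β=7 → FL=S FR=W RL=S RR=W
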